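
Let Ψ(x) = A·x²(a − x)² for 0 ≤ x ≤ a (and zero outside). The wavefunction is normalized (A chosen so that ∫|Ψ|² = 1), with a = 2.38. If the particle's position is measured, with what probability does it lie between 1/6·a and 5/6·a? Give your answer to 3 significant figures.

The probability is P = ∫ |Ψ|² dx over [1/6·a, 5/6·a].
The normalization integral ∫|Ψ|²dx over the whole domain equals a^9/630·A², and A² cancels in the ratio.
Let u = x/a; then A² and the length scale cancel, so P = ∫_{1/6}^{5/6} u^4·(1 - u)^4 du ÷ ∫_{0}^{1} u^4·(1 - u)^4 du.
An antiderivative of u^4·(1 - u)^4 is u^5·(70·u^4 - 315·u^3 + 540·u^2 - 420·u + 126)/630; evaluating from 1/6 to 5/6 gives ≈ 0.0015589, while the full integral is 1/630.
The result is P = 0.9821.

P ≈ 0.982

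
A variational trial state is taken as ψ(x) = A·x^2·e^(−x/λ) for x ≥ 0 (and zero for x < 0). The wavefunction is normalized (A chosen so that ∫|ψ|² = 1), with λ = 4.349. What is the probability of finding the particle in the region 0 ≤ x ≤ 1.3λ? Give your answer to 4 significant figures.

P ≈ 0.1226

P = ∫_{0}^{1.3λ} |ψ(x)|² dx.
The normalization integral ∫|ψ|²dx over the whole domain equals 3·λ^5/4·A², and A² cancels in the ratio.
Let u = x/λ; then A² and the length scale cancel, so P = ∫_{0}^{1.3} u^4·e^(-2·u) du ÷ ∫_{0}^{∞} u^4·e^(-2·u) du.
With ∫ u^4·e^(-2·u) du = -(u^4/2 + u^3 + 3·u^2/2 + 3·u/2 + 3/4)·e^(-2·u) + C, the region integral is ≈ 0.0919324 and the full one is 3/4.
Taking the ratio, P = 0.12258.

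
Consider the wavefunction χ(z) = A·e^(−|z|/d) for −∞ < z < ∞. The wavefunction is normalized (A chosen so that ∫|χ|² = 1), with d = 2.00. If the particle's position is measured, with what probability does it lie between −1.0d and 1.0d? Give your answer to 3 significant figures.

|χ|² is the probability density, so P = ∫_{−1.0d}^{1.0d} |χ|² dz.
With A² fixed by ∫|χ|² = 1, i.e. A² = (d)^(−1), substitute and integrate.
By symmetry take twice the z ≥ 0 contribution in numerator and denominator; the 2's cancel. In terms of u = z/d (A² and the length scale cancel between numerator and denominator), P = [∫_{0}^{1.0} e^(-2·u) du] / [∫_{0}^{∞} e^(-2·u) du].
Using ∫ e^(-2·u) du = -e^(-2·u)/2, the numerator is 1/2 - e^(-2)/2 and the denominator is 1/2.
Evaluating gives P = 0.8647.

P ≈ 0.865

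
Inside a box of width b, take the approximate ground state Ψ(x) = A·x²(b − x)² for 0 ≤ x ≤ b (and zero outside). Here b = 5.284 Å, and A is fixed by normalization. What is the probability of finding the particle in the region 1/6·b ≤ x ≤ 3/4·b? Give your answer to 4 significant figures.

|Ψ|² is the probability density, so P = ∫_{1/6·b}^{3/4·b} |Ψ|² dx.
The normalization integral ∫|Ψ|²dx over the whole domain equals b^9/630·A², and A² cancels in the ratio.
Substituting u = x/b, A² and the length scale cancel in the ratio: P = ∫_{1/6}^{3/4} u^4·(1 - u)^4 du / ∫_{0}^{1} u^4·(1 - u)^4 du.
With ∫ u^4·(1 - u)^4 du = u^5·(70·u^4 - 315·u^3 + 540·u^2 - 420·u + 126)/630 + C, the region integral is ≈ 0.00149543 and the full one is 1/630.
This works out to P = 0.94212.

P ≈ 0.9421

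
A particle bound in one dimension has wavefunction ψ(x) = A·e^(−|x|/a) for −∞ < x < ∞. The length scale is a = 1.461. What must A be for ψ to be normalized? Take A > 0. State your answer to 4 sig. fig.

A ≈ 0.8273

We need A² ∫|f|² dx = 1, taking the integral from −∞ to ∞.
Using ∫₀^∞ xⁿ e^(−αx) dx = n!/αⁿ⁺¹, with ψ = A·e^(−|x|/a), the integral evaluates to A²·[a].
Setting this equal to 1 gives A² = 1/(a).
Plugging in a = 1.461 yields A = 0.82732.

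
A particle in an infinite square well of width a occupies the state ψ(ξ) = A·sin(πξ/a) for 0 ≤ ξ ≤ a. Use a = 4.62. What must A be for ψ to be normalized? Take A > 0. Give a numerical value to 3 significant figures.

A ≈ 0.658

Normalization requires ∫|ψ|² dξ = 1, integrated from 0 to a.
Using sin²θ = (1 − cos 2θ)/2, ∫|ψ|² dξ = A²·(a/2).
Hence A² = 1/[a/2].
Plugging in a = 4.62 yields A = 0.6580.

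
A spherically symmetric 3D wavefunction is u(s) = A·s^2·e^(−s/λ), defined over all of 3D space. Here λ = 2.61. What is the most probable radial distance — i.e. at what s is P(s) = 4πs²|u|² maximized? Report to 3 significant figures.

s ≈ 7.83

The maximum of P(s) = 4πs²|u|² occurs where its derivative vanishes.
This gives s = 3·λ.
With λ = 2.61, the most probable radial distance is 7.830.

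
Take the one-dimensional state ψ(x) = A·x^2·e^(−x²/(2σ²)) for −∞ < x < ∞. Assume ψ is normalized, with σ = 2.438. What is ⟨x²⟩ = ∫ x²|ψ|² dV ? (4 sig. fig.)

The expectation value is the |ψ|²-weighted average of x^2: ∫ x^2|ψ|² dx.
With ∫_{−∞}^{∞} x^(2m) e^(−αx²) dx = (2m−1)!!·√π / (2^m α^(m+1/2)), since the A² factors cancel between numerator and denominator, ⟨x²⟩ = 5·σ^2/2.
With σ = 2.438, ⟨x^2⟩ = 14.860.

⟨x^2⟩ ≈ 14.86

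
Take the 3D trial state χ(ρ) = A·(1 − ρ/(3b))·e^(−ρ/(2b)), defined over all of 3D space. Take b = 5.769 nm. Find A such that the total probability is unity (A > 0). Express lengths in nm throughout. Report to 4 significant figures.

A ≈ 0.02493 nm^(-3/2)

Require ∫ |χ|² 4πρ² dρ = 1 over the whole domain.
∫|χ|² 4πρ² dρ = A²·(8·π·b^3/3).
With b = 5.769: A² = 0.00062170 and A = 0.024934.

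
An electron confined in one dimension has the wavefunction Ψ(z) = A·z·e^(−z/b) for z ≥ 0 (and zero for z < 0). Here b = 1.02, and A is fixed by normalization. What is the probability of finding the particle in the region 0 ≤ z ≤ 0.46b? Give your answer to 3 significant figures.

P = ∫_{0}^{0.46b} |Ψ(z)|² dz.
The normalization integral ∫|Ψ|²dz over the whole domain equals b^3/4·A², and A² cancels in the ratio.
Let u = z/b; then A² and the length scale cancel, so P = ∫_{0}^{0.46} u^2·e^(-2·u) du ÷ ∫_{0}^{∞} u^2·e^(-2·u) du.
Using ∫ u^2·e^(-2·u) du = -(2·u^2 + 2·u + 1)·e^(-2·u)/4, the numerator is 1/4 - 2929·e^(-23/25)/5000 and the denominator is 1/4.
Evaluating gives P = 0.06619.

P ≈ 0.0662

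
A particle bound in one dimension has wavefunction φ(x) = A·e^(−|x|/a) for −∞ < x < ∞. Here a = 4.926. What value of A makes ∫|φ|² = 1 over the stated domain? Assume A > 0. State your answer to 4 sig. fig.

A ≈ 0.4506

Normalization requires ∫|φ|² dx = 1, integrated from −∞ to ∞.
Carrying out the integral gives A² · a.
Plugging in a = 4.926 yields A = 0.45056.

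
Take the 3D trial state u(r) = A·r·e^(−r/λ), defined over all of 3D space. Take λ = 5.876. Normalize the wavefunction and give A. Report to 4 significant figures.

Normalization requires ∫|u|² 4πr² dr = 1, integrated from 0 to ∞.
The angular integral contributes 4π, leaving ∫₀^∞ r²|u|² dr.
The integral (without the A² prefactor) comes out to 3·π·λ^5.
So A² = (3·π·λ^5)^(−1).
With λ = 5.876: A² = 0.000015147 and A = 0.0038919.

A ≈ 0.003892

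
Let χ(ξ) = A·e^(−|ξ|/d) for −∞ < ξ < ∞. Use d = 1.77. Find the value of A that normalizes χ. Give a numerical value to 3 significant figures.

Require ∫ |χ|² dξ = 1 over the whole domain.
Recall ∫₀^∞ ξ^m e^(−ξ/β) dξ = m!·β^(m+1), with χ = A·e^(−|ξ|/d), the integral evaluates to A²·[d].
Hence A² = 1/[d].
With d = 1.77: A² = 0.5650 and A = 0.7516.

A ≈ 0.752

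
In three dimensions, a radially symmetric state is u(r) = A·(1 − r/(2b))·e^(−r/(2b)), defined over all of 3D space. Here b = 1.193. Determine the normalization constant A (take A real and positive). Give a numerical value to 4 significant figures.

A ≈ 0.1531

Require ∫ |u|² 4πr² dr = 1 over the whole domain.
In 3D with spherical symmetry the volume element is 4πr² dr.
∫|u|² 4πr² dr = A²·(8·π·b^3).
Hence A² = 1/[8·π·b^3].
With b = 1.193: A² = 0.023434 and A = 0.15308.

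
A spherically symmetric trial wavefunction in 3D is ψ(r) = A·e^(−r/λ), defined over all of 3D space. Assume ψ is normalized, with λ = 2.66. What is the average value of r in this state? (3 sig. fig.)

⟨r⟩ ≈ 3.99

The expectation value is the |ψ|²-weighted average of r: ∫ r|ψ|² 4πr² dr.
The ratio of the moment integral to the normalization integral gives ⟨r⟩ = 3·λ/2.
With λ = 2.66, ⟨r⟩ = 3.990.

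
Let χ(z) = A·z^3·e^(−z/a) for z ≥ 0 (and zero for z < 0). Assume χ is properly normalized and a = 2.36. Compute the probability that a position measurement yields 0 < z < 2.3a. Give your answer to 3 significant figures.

The probability is P = ∫ |χ|² dz over [0, 2.3a].
With A² fixed by ∫|χ|² = 1, i.e. A² = (45·a^7/8)^(−1), substitute and integrate.
In terms of u = z/a (A² and the length scale cancel between numerator and denominator), P = [∫_{0}^{2.3} u^6·e^(-2·u) du] / [∫_{0}^{∞} u^6·e^(-2·u) du].
Using ∫ u^6·e^(-2·u) du = -(4·u^6 + 12·u^5 + 30·u^4 + 60·u^3 + 90·u^2 + 90·u + 45)·e^(-2·u)/8, the numerator is ≈ 1.0236 and the denominator is 45/8.
The result is P = 0.1820.

P ≈ 0.182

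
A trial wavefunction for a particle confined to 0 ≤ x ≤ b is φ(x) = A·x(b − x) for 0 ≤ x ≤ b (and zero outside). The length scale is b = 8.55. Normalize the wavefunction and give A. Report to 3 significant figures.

We need A² ∫|f|² dx = 1, taking the integral from 0 to b.
Expanding the polynomial and integrating term by term, with φ = A·x(b − x), the integral evaluates to A²·[b^5/30].
Hence A² = 1/[b^5/30].
Substituting b = 8.55 gives A² = 0.0006566, so A = 0.02562.

A ≈ 0.0256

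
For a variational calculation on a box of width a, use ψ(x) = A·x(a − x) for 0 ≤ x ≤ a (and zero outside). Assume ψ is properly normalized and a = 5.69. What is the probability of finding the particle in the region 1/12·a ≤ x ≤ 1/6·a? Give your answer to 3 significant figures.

P ≈ 0.0304

P = ∫_{1/12·a}^{1/6·a} |ψ(x)|² dx.
Since A² = 1/(a^5/30), this is the region integral divided by the full normalization integral.
Let u = x/a; then A² and the length scale cancel, so P = ∫_{1/12}^{1/6} u^2·(1 - u)^2 du ÷ ∫_{0}^{1} u^2·(1 - u)^2 du.
An antiderivative of u^2·(1 - u)^2 is u^3·(6·u^2 - 15·u + 10)/30; evaluating from 1/12 to 1/6 gives ≈ 0.0010135, while the full integral is 1/30.
The result is P = 0.03041.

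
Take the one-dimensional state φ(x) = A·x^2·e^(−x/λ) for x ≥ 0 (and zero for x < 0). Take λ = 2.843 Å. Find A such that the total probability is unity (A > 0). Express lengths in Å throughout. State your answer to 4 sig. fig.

Normalization requires ∫|φ|² dx = 1, integrated from 0 to ∞.
With φ = A·x^2·e^(−x/λ), the integral evaluates to A²·[3·λ^5/4].
Hence A² = 1/[3·λ^5/4].
Substituting λ = 2.843 gives A² = 0.0071788, so A = 0.084728.

A ≈ 0.08473 Å^(-5/2)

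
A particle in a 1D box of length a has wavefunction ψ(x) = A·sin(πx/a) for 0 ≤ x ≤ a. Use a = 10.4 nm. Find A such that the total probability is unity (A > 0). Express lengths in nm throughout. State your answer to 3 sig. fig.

A ≈ 0.439 nm^(-1/2)

We need A² ∫|f|² dx = 1, taking the integral from 0 to a.
Carrying out the integral gives A² · a/2.
Hence A² = 1/[a/2].
With a = 10.4: A² = 0.1923 and A = 0.4385.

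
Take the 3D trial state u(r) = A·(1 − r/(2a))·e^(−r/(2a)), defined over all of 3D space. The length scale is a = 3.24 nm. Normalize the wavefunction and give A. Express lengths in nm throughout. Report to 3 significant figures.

The normalization condition is ∫|u|² 4πr² dr = 1 from 0 to ∞.
The angular integral contributes 4π, leaving ∫₀^∞ r²|u|² dr.
Recall ∫₀^∞ r^m e^(−r/β) dr = m!·β^(m+1), the integral (without the A² prefactor) comes out to 8·π·a^3.
Hence A² = 1/[8·π·a^3].
With a = 3.24: A² = 0.001170 and A = 0.03420.

A ≈ 0.0342 nm^(-3/2)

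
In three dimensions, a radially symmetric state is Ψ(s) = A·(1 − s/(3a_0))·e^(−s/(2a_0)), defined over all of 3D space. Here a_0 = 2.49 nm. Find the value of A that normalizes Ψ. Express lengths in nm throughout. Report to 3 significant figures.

We need A² ∫|f|² 4πs² ds = 1, taking the integral from 0 to ∞.
In 3D with spherical symmetry the volume element is 4πs² ds.
Using ∫₀^∞ sⁿ e^(−αs) ds = n!/αⁿ⁺¹, with Ψ = A·(1 − s/(3a_0))·e^(−s/(2a_0)), the integral evaluates to A²·[8·π·a_0^3/3].
Substituting a_0 = 2.49 gives A² = 0.007732, so A = 0.08793.

A ≈ 0.0879 nm^(-3/2)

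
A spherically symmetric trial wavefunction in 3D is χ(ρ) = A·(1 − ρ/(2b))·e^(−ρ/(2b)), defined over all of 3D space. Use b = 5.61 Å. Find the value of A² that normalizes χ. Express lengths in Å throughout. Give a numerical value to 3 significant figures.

We need A² ∫|f|² 4πρ² dρ = 1, taking the integral from 0 to ∞.
The angular integral contributes 4π, leaving ∫₀^∞ ρ²|χ|² dρ.
Carrying out the integral gives A² · 8·π·b^3.
So A² = (8·π·b^3)^(−1).
Plugging in b = 5.61 yields A = 0.01501.

A^2 ≈ 0.000225 Å^(-3)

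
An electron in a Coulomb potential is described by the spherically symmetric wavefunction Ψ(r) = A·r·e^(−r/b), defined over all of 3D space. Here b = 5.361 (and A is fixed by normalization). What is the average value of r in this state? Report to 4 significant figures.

⟨r⟩ ≈ 13.40

⟨r⟩ = ∫ r |Ψ|² 4πr² dr over the full domain.
Using ∫₀^∞ rⁿ e^(−αr) dr = n!/αⁿ⁺¹, the ratio of the moment integral to the normalization integral gives ⟨r⟩ = 5·b/2.
With b = 5.361, ⟨r⟩ = 13.403.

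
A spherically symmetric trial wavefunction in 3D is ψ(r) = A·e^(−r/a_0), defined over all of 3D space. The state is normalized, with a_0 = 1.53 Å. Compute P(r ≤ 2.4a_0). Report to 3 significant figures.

P ≈ 0.857

Integrate the radial probability density 4πr²|ψ|² over r ≤ 2.4a_0.
The full normalization integral is A²·[π·a_0^3] = 1, fixing A².
Let u = r/a_0; then A², 4π and the length scale all cancel, so P = ∫_{0}^{2.4} u^2·e^(-2·u) du ÷ ∫_{0}^{∞} u^2·e^(-2·u) du.
With ∫ u^2·e^(-2·u) du = -(2·u^2 + 2·u + 1)·e^(-2·u)/4 + C, the region integral is 1/4 - 433·e^(-24/5)/100 and the full one is 1/4.
This evaluates to P = 0.8575.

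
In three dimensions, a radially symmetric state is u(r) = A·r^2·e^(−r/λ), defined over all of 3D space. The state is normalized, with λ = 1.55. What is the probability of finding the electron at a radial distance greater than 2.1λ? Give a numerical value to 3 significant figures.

P ≈ 0.867

Integrate the radial probability density 4πr²|u|² over r > 2.1λ.
A² is fixed by ∫₀^∞ 4πr²|u|² dr = 1, i.e. A² = (45·π·λ^7/2)^(−1).
Let t = r/λ; then A², 4π and the length scale all cancel, so P = ∫_{2.1}^{∞} t^6·e^(-2·t) dt ÷ ∫_{0}^{∞} t^6·e^(-2·t) dt.
An antiderivative of t^6·e^(-2·t) is -(4·t^6 + 12·t^5 + 30·t^4 + 60·t^3 + 90·t^2 + 90·t + 45)·e^(-2·t)/8; evaluating from 2.1 to ∞ gives ≈ 4.8795, while the full integral is 45/8.
This evaluates to P = 0.8675.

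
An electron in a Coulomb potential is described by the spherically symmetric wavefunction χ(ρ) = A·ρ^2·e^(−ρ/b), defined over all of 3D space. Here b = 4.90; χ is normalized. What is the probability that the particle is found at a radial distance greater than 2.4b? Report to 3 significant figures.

P ≈ 0.791

With dV = 4πρ²dρ, the probability is ∫|χ|² dV over ρ > 2.4b.
A² is fixed by ∫₀^∞ 4πρ²|χ|² dρ = 1, i.e. A² = (45·π·b^7/2)^(−1).
Substituting u = ρ/b, A², 4π and the length scale all cancel in the ratio: P = ∫_{2.4}^{∞} u^6·e^(-2·u) du / ∫_{0}^{∞} u^6·e^(-2·u) du.
An antiderivative of u^6·e^(-2·u) is -(4·u^6 + 12·u^5 + 30·u^4 + 60·u^3 + 90·u^2 + 90·u + 45)·e^(-2·u)/8; evaluating from 2.4 to ∞ gives ≈ 4.4483, while the full integral is 45/8.
Taking the ratio yields P = 0.7908.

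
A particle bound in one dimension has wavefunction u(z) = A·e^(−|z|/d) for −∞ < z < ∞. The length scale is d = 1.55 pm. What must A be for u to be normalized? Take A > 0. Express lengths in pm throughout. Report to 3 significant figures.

We need A² ∫|f|² dz = 1, taking the integral from −∞ to ∞.
Using ∫₀^∞ zⁿ e^(−αz) dz = n!/αⁿ⁺¹, carrying out the integral gives A² · d.
So A² = (d)^(−1).
With d = 1.55: A² = 0.6452 and A = 0.8032.

A ≈ 0.803 pm^(-1/2)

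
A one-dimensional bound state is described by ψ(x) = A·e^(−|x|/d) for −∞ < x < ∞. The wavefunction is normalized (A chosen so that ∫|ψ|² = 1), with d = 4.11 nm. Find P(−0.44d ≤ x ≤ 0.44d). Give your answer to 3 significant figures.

P = ∫_{−0.44d}^{0.44d} |ψ(x)|² dx.
The normalization integral ∫|ψ|²dx over the whole domain equals d·A², and A² cancels in the ratio.
By symmetry take twice the x ≥ 0 contribution in numerator and denominator; the 2's cancel. In terms of u = x/d (A² and the length scale cancel between numerator and denominator), P = [∫_{0}^{0.44} e^(-2·u) du] / [∫_{0}^{∞} e^(-2·u) du].
With ∫ e^(-2·u) du = -e^(-2·u)/2 + C, the region integral is 1/2 - e^(-22/25)/2 and the full one is 1/2.
The result is P = 0.5852.

P ≈ 0.585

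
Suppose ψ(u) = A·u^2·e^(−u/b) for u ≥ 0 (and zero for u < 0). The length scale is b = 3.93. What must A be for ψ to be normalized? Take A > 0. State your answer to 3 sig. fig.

Normalization requires ∫|ψ|² du = 1, integrated from 0 to ∞.
Carrying out the integral gives A² · 3·b^5/4.
Setting this equal to 1 gives A² = 1/(3·b^5/4).
With b = 3.93: A² = 0.001422 and A = 0.03771.

A ≈ 0.0377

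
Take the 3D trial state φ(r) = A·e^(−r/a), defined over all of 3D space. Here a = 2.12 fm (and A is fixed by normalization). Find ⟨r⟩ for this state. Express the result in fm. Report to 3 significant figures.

⟨r⟩ = ∫ r |φ|² 4πr² dr over the full domain.
Using ∫₀^∞ rⁿ e^(−αr) dr = n!/αⁿ⁺¹, evaluating both integrals, ⟨r⟩ = 3·a/2.
With a = 2.12, ⟨r⟩ = 3.180.

⟨r⟩ ≈ 3.18 fm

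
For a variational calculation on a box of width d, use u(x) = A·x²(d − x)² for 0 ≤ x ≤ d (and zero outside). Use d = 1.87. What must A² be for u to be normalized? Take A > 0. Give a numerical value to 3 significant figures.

The normalization condition is ∫|u|² dx = 1 from 0 to d.
Expanding the polynomial and integrating term by term, carrying out the integral gives A² · d^9/630.
With d = 1.87: A² = 2.253 and A = 1.501.

A^2 ≈ 2.25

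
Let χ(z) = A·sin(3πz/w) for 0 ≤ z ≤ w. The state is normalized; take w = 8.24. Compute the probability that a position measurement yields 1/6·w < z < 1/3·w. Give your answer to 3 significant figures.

|χ|² is the probability density, so P = ∫_{1/6·w}^{1/3·w} |χ|² dz.
Since A² = 1/(w/2), this is the region integral divided by the full normalization integral.
Substituting u = z/w, A² and the length scale cancel in the ratio: P = ∫_{1/6}^{1/3} sin(3·π·u)^2 du / ∫_{0}^{1} sin(3·π·u)^2 du.
Using ∫ sin(3·π·u)^2 du = u/2 - sin(6·π·u)/(12·π), the numerator is 1/12 and the denominator is 1/2.
The result is P = 1/6.

P ≈ 0.167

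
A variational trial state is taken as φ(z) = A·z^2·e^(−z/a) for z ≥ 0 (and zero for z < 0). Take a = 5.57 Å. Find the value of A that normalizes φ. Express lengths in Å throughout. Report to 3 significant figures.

Require ∫ |φ|² dz = 1 over the whole domain.
Recall ∫₀^∞ z^m e^(−z/β) dz = m!·β^(m+1), with φ = A·z^2·e^(−z/a), the integral evaluates to A²·[3·a^5/4].
With a = 5.57: A² = 0.0002487 and A = 0.01577.

A ≈ 0.0158 Å^(-5/2)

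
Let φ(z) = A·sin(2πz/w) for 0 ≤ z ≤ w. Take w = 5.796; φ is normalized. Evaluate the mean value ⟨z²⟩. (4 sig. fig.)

By definition ⟨z²⟩ = ∫ z^2 |φ(z)|² dz.
With ∫₀^w sin²(nπz/w) dz = w/2, evaluating both integrals, ⟨z²⟩ = -w^2/(8·π^2) + w^2/3.
Putting w = 5.796 gives 10.772.

⟨z^2⟩ ≈ 10.77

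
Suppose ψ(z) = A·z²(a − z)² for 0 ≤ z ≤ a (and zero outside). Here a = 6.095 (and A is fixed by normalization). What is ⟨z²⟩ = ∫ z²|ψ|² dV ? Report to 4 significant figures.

The expectation value is the |ψ|²-weighted average of z^2: ∫ z^2|ψ|² dz.
Since the A² factors cancel between numerator and denominator, ⟨z²⟩ = 3·a^2/11.
With a = 6.095, ⟨z^2⟩ = 10.132.

⟨z^2⟩ ≈ 10.13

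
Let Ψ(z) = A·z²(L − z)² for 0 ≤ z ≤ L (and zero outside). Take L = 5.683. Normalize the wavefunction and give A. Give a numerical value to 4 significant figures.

A ≈ 0.01009

We need A² ∫|f|² dz = 1, taking the integral from 0 to L.
Carrying out the integral gives A² · L^9/630.
Setting this equal to 1 gives A² = 1/(L^9/630).
Substituting L = 5.683 gives A² = 0.00010189, so A = 0.010094.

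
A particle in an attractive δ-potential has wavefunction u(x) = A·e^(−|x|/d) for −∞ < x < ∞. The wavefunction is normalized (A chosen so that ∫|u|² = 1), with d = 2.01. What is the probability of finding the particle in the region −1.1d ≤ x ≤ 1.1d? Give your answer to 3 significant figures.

P = ∫_{−1.1d}^{1.1d} |u(x)|² dx.
The normalization integral ∫|u|²dx over the whole domain equals d·A², and A² cancels in the ratio.
Both integrals are even about x = 0, so only the x ≥ 0 halves are needed (the factors of 2 cancel). Substituting t = x/d, A² and the length scale cancel in the ratio: P = ∫_{0}^{1.1} e^(-2·t) dt / ∫_{0}^{∞} e^(-2·t) dt.
Using ∫ e^(-2·t) dt = -e^(-2·t)/2, the numerator is 1/2 - e^(-11/5)/2 and the denominator is 1/2.
Taking the ratio, P = 0.8892.

P ≈ 0.889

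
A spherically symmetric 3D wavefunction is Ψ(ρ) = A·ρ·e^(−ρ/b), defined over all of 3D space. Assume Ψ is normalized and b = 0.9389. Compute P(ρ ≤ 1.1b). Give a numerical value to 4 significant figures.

With dV = 4πρ²dρ, the probability is ∫|Ψ|² dV over ρ ≤ 1.1b.
A² is fixed by ∫₀^∞ 4πρ²|Ψ|² dρ = 1, i.e. A² = (3·π·b^5)^(−1).
Let u = ρ/b; then A², 4π and the length scale all cancel, so P = ∫_{0}^{1.1} u^4·e^(-2·u) du ÷ ∫_{0}^{∞} u^4·e^(-2·u) du.
Using ∫ u^4·e^(-2·u) du = -(u^4/2 + u^3 + 3·u^2/2 + 3·u/2 + 3/4)·e^(-2·u), the numerator is ≈ 0.0543722 and the denominator is 3/4.
The region integral divided by the full integral gives P = 0.072496.

P ≈ 0.07250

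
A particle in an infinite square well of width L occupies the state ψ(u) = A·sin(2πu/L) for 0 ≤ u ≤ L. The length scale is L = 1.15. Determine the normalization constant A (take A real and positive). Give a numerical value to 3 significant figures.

Require ∫ |ψ|² du = 1 over the whole domain.
With ∫₀^L sin²(nπu/L) du = L/2, with ψ = A·sin(2πu/L), the integral evaluates to A²·[L/2].
Setting this equal to 1 gives A² = 1/(L/2).
Plugging in L = 1.15 yields A = 1.319.

A ≈ 1.32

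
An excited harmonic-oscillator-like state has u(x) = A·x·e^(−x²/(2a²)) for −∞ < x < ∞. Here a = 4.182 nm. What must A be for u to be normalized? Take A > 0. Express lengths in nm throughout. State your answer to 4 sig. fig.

Require ∫ |u|² dx = 1 over the whole domain.
Using the Gaussian integral ∫_{−∞}^{∞} e^(−αx²) dx = √(π/α), carrying out the integral gives A² · √(π)·a^3/2.
So A² = (√(π)·a^3/2)^(−1).
With a = 4.182: A² = 0.015428 and A = 0.12421.

A ≈ 0.1242 nm^(-3/2)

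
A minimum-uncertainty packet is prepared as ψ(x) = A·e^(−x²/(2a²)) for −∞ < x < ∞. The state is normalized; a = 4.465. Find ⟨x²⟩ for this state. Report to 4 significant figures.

⟨x^2⟩ ≈ 9.968

By definition ⟨x²⟩ = ∫ x^2 |ψ(x)|² dx.
Differentiating ∫e^(−αx²) dx = √(π/α) under α to get the higher moments, since the A² factors cancel between numerator and denominator, ⟨x²⟩ = a^2/2.
With a = 4.465, ⟨x^2⟩ = 9.9681.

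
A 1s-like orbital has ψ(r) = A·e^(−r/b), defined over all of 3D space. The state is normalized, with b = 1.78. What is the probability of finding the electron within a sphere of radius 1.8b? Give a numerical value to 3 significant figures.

P ≈ 0.697

Integrate the radial probability density 4πr²|ψ|² over r ≤ 1.8b.
A² is fixed by ∫₀^∞ 4πr²|ψ|² dr = 1, i.e. A² = (π·b^3)^(−1).
In terms of u = r/b (A², 4π and the length scale all cancel between numerator and denominator), P = [∫_{0}^{1.8} u^2·e^(-2·u) du] / [∫_{0}^{∞} u^2·e^(-2·u) du].
With ∫ u^2·e^(-2·u) du = -(2·u^2 + 2·u + 1)·e^(-2·u)/4 + C, the region integral is 1/4 - 277·e^(-18/5)/100 and the full one is 1/4.
Taking the ratio yields P = 0.6973.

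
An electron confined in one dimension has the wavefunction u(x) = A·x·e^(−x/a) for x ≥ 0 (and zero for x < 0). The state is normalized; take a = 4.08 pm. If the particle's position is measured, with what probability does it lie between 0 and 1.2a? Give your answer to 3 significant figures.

The probability is P = ∫ |u|² dx over [0, 1.2a].
With A² fixed by ∫|u|² = 1, i.e. A² = (a^3/4)^(−1), substitute and integrate.
In terms of t = x/a (A² and the length scale cancel between numerator and denominator), P = [∫_{0}^{1.2} t^2·e^(-2·t) dt] / [∫_{0}^{∞} t^2·e^(-2·t) dt].
Using ∫ t^2·e^(-2·t) dt = -(2·t^2 + 2·t + 1)·e^(-2·t)/4, the numerator is 1/4 - 157·e^(-12/5)/100 and the denominator is 1/4.
The result is P = 0.4303.

P ≈ 0.430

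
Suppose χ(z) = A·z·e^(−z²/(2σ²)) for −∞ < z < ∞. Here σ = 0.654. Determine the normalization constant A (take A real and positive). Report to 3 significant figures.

A ≈ 2.01

Normalization requires ∫|χ|² dz = 1, integrated from −∞ to ∞.
Differentiating ∫e^(−αz²) dz = √(π/α) under α to get the higher moments, with χ = A·z·e^(−z²/(2σ²)), the integral evaluates to A²·[√(π)·σ^3/2].
Setting this equal to 1 gives A² = 1/(√(π)·σ^3/2).
With σ = 0.654: A² = 4.034 and A = 2.008.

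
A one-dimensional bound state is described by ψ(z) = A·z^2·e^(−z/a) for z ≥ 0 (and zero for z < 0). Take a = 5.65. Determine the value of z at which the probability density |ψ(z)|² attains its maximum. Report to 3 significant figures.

Set d/dz [|ψ(z)|²] = 0 and solve for z > 0.
This gives z = 2·a.
With a = 5.65, the most probable position is 11.30.

z ≈ 11.3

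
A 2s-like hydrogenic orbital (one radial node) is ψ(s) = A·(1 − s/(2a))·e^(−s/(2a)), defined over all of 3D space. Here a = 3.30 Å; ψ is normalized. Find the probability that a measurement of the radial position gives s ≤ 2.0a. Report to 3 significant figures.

P ≈ 0.0527

P = ∫ |ψ|² 4πs² ds over s ≤ 2.0a.
Normalization gives A² = 1/(8·π·a^3).
In terms of u = s/a (A², 4π and the length scale all cancel between numerator and denominator), P = [∫_{0}^{2.0} u^2·(1 - u/2)^2·e^(-u) du] / [∫_{0}^{∞} u^2·(1 - u/2)^2·e^(-u) du].
Using ∫ u^2·(1 - u/2)^2·e^(-u) du = -(u^4/4 + u^2 + 2·u + 2)·e^(-u), the numerator is 2 - 14·e^(-2) and the denominator is 2.
This evaluates to P = 0.05265.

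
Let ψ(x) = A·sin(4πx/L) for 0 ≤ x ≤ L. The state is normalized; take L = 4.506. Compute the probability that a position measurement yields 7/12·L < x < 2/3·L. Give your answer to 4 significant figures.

P ≈ 0.1522

The probability is P = ∫ |ψ|² dx over [7/12·L, 2/3·L].
With A² fixed by ∫|ψ|² = 1, i.e. A² = (L/2)^(−1), substitute and integrate.
Let u = x/L; then A² and the length scale cancel, so P = ∫_{7/12}^{2/3} sin(4·π·u)^2 du ÷ ∫_{0}^{1} sin(4·π·u)^2 du.
An antiderivative of sin(4·π·u)^2 is u/2 - sin(4·π·u)·cos(4·π·u)/(8·π); evaluating from 7/12 to 2/3 gives √(3)/(16·π) + 1/24, while the full integral is 1/2.
Taking the ratio, P = (√(3)/8 + π/12)/π.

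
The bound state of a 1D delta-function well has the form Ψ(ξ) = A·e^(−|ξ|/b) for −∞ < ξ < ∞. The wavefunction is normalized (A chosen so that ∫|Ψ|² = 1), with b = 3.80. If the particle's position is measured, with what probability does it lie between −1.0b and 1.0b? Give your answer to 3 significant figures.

P ≈ 0.865

P = ∫_{−1.0b}^{1.0b} |Ψ(ξ)|² dξ.
With A² fixed by ∫|Ψ|² = 1, i.e. A² = (b)^(−1), substitute and integrate.
Both integrals are even about ξ = 0, so only the ξ ≥ 0 halves are needed (the factors of 2 cancel). In terms of u = ξ/b (A² and the length scale cancel between numerator and denominator), P = [∫_{0}^{1.0} e^(-2·u) du] / [∫_{0}^{∞} e^(-2·u) du].
An antiderivative of e^(-2·u) is -e^(-2·u)/2; evaluating from 0 to 1.0 gives 1/2 - e^(-2)/2, while the full integral is 1/2.
The result is P = 0.8647.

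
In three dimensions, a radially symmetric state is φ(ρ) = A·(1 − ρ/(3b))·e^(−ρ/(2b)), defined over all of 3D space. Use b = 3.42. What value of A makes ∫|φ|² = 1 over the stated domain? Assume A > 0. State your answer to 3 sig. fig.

A ≈ 0.0546

We need A² ∫|f|² 4πρ² dρ = 1, taking the integral from 0 to ∞.
In 3D with spherical symmetry the volume element is 4πρ² dρ.
The integral (without the A² prefactor) comes out to 8·π·b^3/3.
Setting this equal to 1 gives A² = 1/(8·π·b^3/3).
Substituting b = 3.42 gives A² = 0.002984, so A = 0.05463.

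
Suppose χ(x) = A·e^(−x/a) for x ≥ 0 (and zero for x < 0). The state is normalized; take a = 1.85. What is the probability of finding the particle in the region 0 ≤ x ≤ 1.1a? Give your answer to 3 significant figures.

The probability is P = ∫ |χ|² dx over [0, 1.1a].
The normalization integral ∫|χ|²dx over the whole domain equals a/2·A², and A² cancels in the ratio.
Substituting u = x/a, A² and the length scale cancel in the ratio: P = ∫_{0}^{1.1} e^(-2·u) du / ∫_{0}^{∞} e^(-2·u) du.
Using ∫ e^(-2·u) du = -e^(-2·u)/2, the numerator is 1/2 - e^(-11/5)/2 and the denominator is 1/2.
The result is P = 0.8892.

P ≈ 0.889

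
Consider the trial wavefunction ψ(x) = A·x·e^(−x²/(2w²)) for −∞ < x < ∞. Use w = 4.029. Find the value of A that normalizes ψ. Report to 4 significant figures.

Normalization requires ∫|ψ|² dx = 1, integrated from −∞ to ∞.
With ∫_{−∞}^{∞} x^(2m) e^(−αx²) dx = (2m−1)!!·√π / (2^m α^(m+1/2)), with ψ = A·x·e^(−x²/(2w²)), the integral evaluates to A²·[√(π)·w^3/2].
Setting this equal to 1 gives A² = 1/(√(π)·w^3/2).
With w = 4.029: A² = 0.017253 and A = 0.13135.

A ≈ 0.1314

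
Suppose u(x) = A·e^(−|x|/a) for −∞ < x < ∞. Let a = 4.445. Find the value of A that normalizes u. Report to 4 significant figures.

We need A² ∫|f|² dx = 1, taking the integral from −∞ to ∞.
Using ∫₀^∞ xⁿ e^(−αx) dx = n!/αⁿ⁺¹, ∫|u|² dx = A²·(a).
So A² = (a)^(−1).
With a = 4.445: A² = 0.22497 and A = 0.47431.

A ≈ 0.4743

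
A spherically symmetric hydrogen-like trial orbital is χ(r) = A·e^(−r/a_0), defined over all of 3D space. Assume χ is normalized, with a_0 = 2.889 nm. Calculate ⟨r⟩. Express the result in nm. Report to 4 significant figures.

⟨r⟩ ≈ 4.334 nm

⟨r⟩ = ∫ r |χ|² 4πr² dr over the full domain.
Evaluating both integrals, ⟨r⟩ = 3·a_0/2.
With a_0 = 2.889, ⟨r⟩ = 4.3335.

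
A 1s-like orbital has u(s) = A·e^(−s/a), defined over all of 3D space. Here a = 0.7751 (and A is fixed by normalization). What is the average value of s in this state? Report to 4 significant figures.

By definition ⟨s⟩ = ∫ s |u(s)|² 4πs² ds.
The ratio of the moment integral to the normalization integral gives ⟨s⟩ = 3·a/2.
With a = 0.7751, ⟨s⟩ = 1.1627.

⟨s⟩ ≈ 1.163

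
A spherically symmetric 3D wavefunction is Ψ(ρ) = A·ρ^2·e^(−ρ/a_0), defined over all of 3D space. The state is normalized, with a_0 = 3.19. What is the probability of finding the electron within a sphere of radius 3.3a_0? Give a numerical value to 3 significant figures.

P ≈ 0.489

P = ∫ |Ψ|² 4πρ² dρ over ρ ≤ 3.3a_0.
A² is fixed by ∫₀^∞ 4πρ²|Ψ|² dρ = 1, i.e. A² = (45·π·a_0^7/2)^(−1).
Substituting u = ρ/a_0, A², 4π and the length scale all cancel in the ratio: P = ∫_{0}^{3.3} u^6·e^(-2·u) du / ∫_{0}^{∞} u^6·e^(-2·u) du.
Using ∫ u^6·e^(-2·u) du = -(4·u^6 + 12·u^5 + 30·u^4 + 60·u^3 + 90·u^2 + 90·u + 45)·e^(-2·u)/8, the numerator is ≈ 2.7515 and the denominator is 45/8.
This evaluates to P = 0.4892.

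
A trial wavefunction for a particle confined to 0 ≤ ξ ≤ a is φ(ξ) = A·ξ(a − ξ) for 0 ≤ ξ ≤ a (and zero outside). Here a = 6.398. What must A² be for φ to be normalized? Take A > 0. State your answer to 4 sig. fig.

Require ∫ |φ|² dξ = 1 over the whole domain.
Expanding the polynomial and integrating term by term, ∫|φ|² dξ = A²·(a^5/30).
Hence A² = 1/[a^5/30].
Substituting a = 6.398 gives A² = 0.0027983, so A = 0.052899.

A^2 ≈ 0.002798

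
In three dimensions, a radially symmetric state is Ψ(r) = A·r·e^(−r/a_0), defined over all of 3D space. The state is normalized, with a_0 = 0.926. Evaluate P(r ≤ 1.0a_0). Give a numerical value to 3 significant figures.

With dV = 4πr²dr, the probability is ∫|Ψ|² dV over r ≤ 1.0a_0.
A² is fixed by ∫₀^∞ 4πr²|Ψ|² dr = 1, i.e. A² = (3·π·a_0^5)^(−1).
Let u = r/a_0; then A², 4π and the length scale all cancel, so P = ∫_{0}^{1.0} u^4·e^(-2·u) du ÷ ∫_{0}^{∞} u^4·e^(-2·u) du.
An antiderivative of u^4·e^(-2·u) is -(u^4/2 + u^3 + 3·u^2/2 + 3·u/2 + 3/4)·e^(-2·u); evaluating from 0 to 1.0 gives 3/4 - 21·e^(-2)/4, while the full integral is 3/4.
The region integral divided by the full integral gives P = 0.05265.

P ≈ 0.0527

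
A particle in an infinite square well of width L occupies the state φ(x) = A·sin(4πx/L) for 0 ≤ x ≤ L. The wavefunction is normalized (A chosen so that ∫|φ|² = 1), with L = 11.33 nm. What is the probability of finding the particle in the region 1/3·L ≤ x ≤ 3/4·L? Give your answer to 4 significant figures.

P = ∫_{1/3·L}^{3/4·L} |φ(x)|² dx.
Since A² = 1/(L/2), this is the region integral divided by the full normalization integral.
Let u = x/L; then A² and the length scale cancel, so P = ∫_{1/3}^{3/4} sin(4·π·u)^2 du ÷ ∫_{0}^{1} sin(4·π·u)^2 du.
Using ∫ sin(4·π·u)^2 du = u/2 - sin(4·π·u)·cos(4·π·u)/(8·π), the numerator is √(3)/(32·π) + 5/24 and the denominator is 1/2.
Taking the ratio, P = √(3)/(16·π) + 5/12.

P ≈ 0.4511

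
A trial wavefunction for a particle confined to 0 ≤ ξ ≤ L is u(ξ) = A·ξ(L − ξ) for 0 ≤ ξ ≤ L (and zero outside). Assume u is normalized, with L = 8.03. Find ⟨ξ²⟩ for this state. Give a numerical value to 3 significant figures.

⟨ξ^2⟩ ≈ 18.4

By definition ⟨ξ²⟩ = ∫ ξ^2 |u(ξ)|² dξ.
Expanding the polynomial and integrating term by term, the ratio of the moment integral to the normalization integral gives ⟨ξ²⟩ = 2·L^2/7.
Putting L = 8.03 gives 18.42.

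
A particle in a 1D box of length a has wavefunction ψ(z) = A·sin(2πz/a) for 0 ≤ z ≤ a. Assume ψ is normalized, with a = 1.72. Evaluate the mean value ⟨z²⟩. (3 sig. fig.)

⟨z²⟩ = ∫ z^2 |ψ|² dz over the full domain.
Using sin²θ = (1 − cos 2θ)/2, since the A² factors cancel between numerator and denominator, ⟨z²⟩ = -a^2/(8·π^2) + a^2/3.
With a = 1.72, ⟨z^2⟩ = 0.9487.

⟨z^2⟩ ≈ 0.949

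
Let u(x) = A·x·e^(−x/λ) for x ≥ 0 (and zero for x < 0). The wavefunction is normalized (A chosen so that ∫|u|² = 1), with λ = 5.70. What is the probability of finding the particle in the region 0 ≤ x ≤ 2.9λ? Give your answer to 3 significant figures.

The probability is P = ∫ |u|² dx over [0, 2.9λ].
Since A² = 1/(λ^3/4), this is the region integral divided by the full normalization integral.
Let t = x/λ; then A² and the length scale cancel, so P = ∫_{0}^{2.9} t^2·e^(-2·t) dt ÷ ∫_{0}^{∞} t^2·e^(-2·t) dt.
An antiderivative of t^2·e^(-2·t) is -(2·t^2 + 2·t + 1)·e^(-2·t)/4; evaluating from 0 to 2.9 gives 1/4 - 1181·e^(-29/5)/200, while the full integral is 1/4.
The result is P = 0.9285.

P ≈ 0.928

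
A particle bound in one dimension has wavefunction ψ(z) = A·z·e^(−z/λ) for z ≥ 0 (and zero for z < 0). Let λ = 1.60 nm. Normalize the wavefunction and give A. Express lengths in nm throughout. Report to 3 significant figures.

A ≈ 0.988 nm^(-3/2)

Normalization requires ∫|ψ|² dz = 1, integrated from 0 to ∞.
Recall ∫₀^∞ z^m e^(−z/β) dz = m!·β^(m+1), ∫|ψ|² dz = A²·(λ^3/4).
Hence A² = 1/[λ^3/4].
Substituting λ = 1.60 gives A² = 0.9766, so A = 0.9882.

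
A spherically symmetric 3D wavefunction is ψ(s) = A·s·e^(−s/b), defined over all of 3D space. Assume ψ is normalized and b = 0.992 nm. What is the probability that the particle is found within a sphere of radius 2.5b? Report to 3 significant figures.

Integrate the radial probability density 4πs²|ψ|² over s ≤ 2.5b.
Normalization gives A² = 1/(3·π·b^5).
In terms of u = s/b (A², 4π and the length scale all cancel between numerator and denominator), P = [∫_{0}^{2.5} u^4·e^(-2·u) du] / [∫_{0}^{∞} u^4·e^(-2·u) du].
Using ∫ u^4·e^(-2·u) du = -(u^4/2 + u^3 + 3·u^2/2 + 3·u/2 + 3/4)·e^(-2·u), the numerator is 3/4 - 1569·e^(-5)/32 and the denominator is 3/4.
This evaluates to P = 0.5595.

P ≈ 0.560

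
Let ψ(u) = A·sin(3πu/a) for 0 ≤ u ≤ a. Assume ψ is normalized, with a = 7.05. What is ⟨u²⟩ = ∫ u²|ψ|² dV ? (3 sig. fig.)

The expectation value is the |ψ|²-weighted average of u^2: ∫ u^2|ψ|² du.
Using sin²θ = (1 − cos 2θ)/2, evaluating both integrals, ⟨u²⟩ = -a^2/(18·π^2) + a^2/3.
With a = 7.05, ⟨u^2⟩ = 16.29.

⟨u^2⟩ ≈ 16.3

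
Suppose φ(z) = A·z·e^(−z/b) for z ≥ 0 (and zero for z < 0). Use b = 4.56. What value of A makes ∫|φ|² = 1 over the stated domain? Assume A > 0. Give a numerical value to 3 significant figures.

We need A² ∫|f|² dz = 1, taking the integral from 0 to ∞.
Recall ∫₀^∞ z^m e^(−z/β) dz = m!·β^(m+1), ∫|φ|² dz = A²·(b^3/4).
So A² = (b^3/4)^(−1).
Substituting b = 4.56 gives A² = 0.04219, so A = 0.2054.

A ≈ 0.205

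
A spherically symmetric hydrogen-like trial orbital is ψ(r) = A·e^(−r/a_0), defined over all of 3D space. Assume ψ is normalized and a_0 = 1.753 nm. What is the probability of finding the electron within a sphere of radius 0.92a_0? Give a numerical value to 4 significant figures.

With dV = 4πr²dr, the probability is ∫|ψ|² dV over r ≤ 0.92a_0.
The full normalization integral is A²·[π·a_0^3] = 1, fixing A².
Let u = r/a_0; then A², 4π and the length scale all cancel, so P = ∫_{0}^{0.92} u^2·e^(-2·u) du ÷ ∫_{0}^{∞} u^2·e^(-2·u) du.
Using ∫ u^2·e^(-2·u) du = -(2·u^2 + 2·u + 1)·e^(-2·u)/4, the numerator is 1/4 - 2833·e^(-46/25)/2500 and the denominator is 1/4.
The region integral divided by the full integral gives P = 0.28011.

P ≈ 0.2801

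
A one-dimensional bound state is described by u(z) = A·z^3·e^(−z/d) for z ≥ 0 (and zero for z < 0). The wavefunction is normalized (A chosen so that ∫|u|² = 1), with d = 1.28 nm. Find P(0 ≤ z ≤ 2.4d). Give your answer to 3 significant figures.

P = ∫_{0}^{2.4d} |u(z)|² dz.
The normalization integral ∫|u|²dz over the whole domain equals 45·d^7/8·A², and A² cancels in the ratio.
Let t = z/d; then A² and the length scale cancel, so P = ∫_{0}^{2.4} t^6·e^(-2·t) dt ÷ ∫_{0}^{∞} t^6·e^(-2·t) dt.
An antiderivative of t^6·e^(-2·t) is -(4·t^6 + 12·t^5 + 30·t^4 + 60·t^3 + 90·t^2 + 90·t + 45)·e^(-2·t)/8; evaluating from 0 to 2.4 gives ≈ 1.1767, while the full integral is 45/8.
Taking the ratio, P = 0.2092.

P ≈ 0.209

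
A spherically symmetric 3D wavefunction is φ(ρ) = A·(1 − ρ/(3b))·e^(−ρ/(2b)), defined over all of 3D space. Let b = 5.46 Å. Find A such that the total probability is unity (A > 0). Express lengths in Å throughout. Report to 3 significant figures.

Normalization requires ∫|φ|² 4πρ² dρ = 1, integrated from 0 to ∞.
The angular integral contributes 4π, leaving ∫₀^∞ ρ²|φ|² dρ.
With φ = A·(1 − ρ/(3b))·e^(−ρ/(2b)), the integral evaluates to A²·[8·π·b^3/3].
Hence A² = 1/[8·π·b^3/3].
Plugging in b = 5.46 yields A = 0.02708.

A ≈ 0.0271 Å^(-3/2)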